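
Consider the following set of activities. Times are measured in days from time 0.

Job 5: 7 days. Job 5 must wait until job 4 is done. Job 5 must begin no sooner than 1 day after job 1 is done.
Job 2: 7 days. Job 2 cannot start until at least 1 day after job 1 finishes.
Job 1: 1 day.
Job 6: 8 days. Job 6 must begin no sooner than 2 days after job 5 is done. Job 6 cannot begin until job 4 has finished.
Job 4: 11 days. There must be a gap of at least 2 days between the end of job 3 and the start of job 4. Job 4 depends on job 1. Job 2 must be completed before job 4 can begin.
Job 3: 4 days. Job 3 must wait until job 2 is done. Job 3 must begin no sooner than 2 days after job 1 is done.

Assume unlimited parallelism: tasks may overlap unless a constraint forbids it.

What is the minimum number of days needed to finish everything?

Nothing blocks job 1, so it runs from day 0 to day 1.
Job 2 cannot begin until job 1 (finishes day 1, plus 1-day gap → day 2). It runs from day 2 to 2 + 7 = day 9.
Job 3 cannot start until job 2 (finishes day 9); job 1 (finishes day 1, plus 2-day gap → day 3). The controlling bound is day 9, so job 3 finishes at 9 + 4 = day 13.
Job 4 has to wait for job 3 (finishes day 13, plus 2-day gap → day 15); job 1 (finishes day 1); job 2 (finishes day 9). The latest of these is day 15, so job 4 runs day 15 to 15 + 11 = day 26.
For job 5: job 4 (finishes day 26); job 1 (finishes day 1, plus 1-day gap → day 2). Taking the maximum gives a start of day 26, and it finishes at 26 + 7 = day 33.
Job 6 cannot start until job 5 (finishes day 33, plus 2-day gap → day 35); job 4 (finishes day 26). The controlling bound is day 35, so job 6 finishes at 35 + 8 = day 43.
All tasks are finished once the last one completes. Finish times: Job 1 at 1, Job 2 at 9, Job 3 at 13, Job 4 at 26, Job 5 at 33, Job 6 at 43. The latest is day 43.

43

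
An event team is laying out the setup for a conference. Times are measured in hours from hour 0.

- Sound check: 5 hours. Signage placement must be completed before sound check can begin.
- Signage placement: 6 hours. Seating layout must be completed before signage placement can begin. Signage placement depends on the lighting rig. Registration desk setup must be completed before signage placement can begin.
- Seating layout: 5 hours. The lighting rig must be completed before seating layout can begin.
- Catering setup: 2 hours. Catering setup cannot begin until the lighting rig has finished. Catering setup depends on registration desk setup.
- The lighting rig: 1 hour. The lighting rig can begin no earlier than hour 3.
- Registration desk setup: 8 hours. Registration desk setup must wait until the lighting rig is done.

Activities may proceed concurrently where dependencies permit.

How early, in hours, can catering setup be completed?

The lighting rig waits on its own release at hour 3, so it starts at hour 3 and finishes at 3 + 1 = hour 4.
Registration desk setup cannot begin until the lighting rig (finishes hour 4). It runs from hour 4 to 4 + 8 = hour 12.
For catering setup: the lighting rig (finishes hour 4); registration desk setup (finishes hour 12). Taking the maximum gives a start of hour 12, and it finishes at 12 + 2 = hour 14.

14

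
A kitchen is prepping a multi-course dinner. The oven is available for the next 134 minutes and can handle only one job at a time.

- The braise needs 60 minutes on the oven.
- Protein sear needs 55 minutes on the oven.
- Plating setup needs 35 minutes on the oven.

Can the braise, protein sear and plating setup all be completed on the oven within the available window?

No

Running back to back, the jobs need 60 + 55 + 35 = 150 minutes on the oven.
Since 150 > 134, they cannot all fit.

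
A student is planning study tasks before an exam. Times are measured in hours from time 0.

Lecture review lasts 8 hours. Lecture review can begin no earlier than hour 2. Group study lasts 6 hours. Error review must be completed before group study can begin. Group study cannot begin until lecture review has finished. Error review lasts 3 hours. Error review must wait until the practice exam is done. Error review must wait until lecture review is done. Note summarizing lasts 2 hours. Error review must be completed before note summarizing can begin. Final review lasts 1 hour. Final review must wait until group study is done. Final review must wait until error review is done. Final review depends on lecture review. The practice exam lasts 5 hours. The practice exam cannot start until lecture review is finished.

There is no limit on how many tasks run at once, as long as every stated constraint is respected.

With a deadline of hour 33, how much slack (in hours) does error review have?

8

Lecture review waits on its own release at hour 2, so it starts at hour 2 and finishes at 2 + 8 = hour 10.
After lecture review (finishes hour 10), the practice exam can start at hour 10 and finishes at hour 15.
Error review cannot start until the practice exam (finishes hour 15); lecture review (finishes hour 10). The controlling bound is hour 15, so error review finishes at 15 + 3 = hour 18.

Working backward from the deadline:
Final review has no dependents, so it just needs to finish by hour 33. Starting by 33 − 1 = hour 32 achieves that.
Group study feeds into final review (must start by hour 32); so group study must finish by hour 32 and therefore start by hour 26.
To finish by hour 33, note summarizing (duration 2) must start no later than hour 31.
Error review must finish in time for group study (must start by hour 26); note summarizing (must start by hour 31); final review (must start by hour 32). The tightest is hour 26, so error review must start by 26 − 3 = hour 23.
So error review can start as early as hour 15 and as late as hour 23, giving 23 − 15 = 8 hours of slack.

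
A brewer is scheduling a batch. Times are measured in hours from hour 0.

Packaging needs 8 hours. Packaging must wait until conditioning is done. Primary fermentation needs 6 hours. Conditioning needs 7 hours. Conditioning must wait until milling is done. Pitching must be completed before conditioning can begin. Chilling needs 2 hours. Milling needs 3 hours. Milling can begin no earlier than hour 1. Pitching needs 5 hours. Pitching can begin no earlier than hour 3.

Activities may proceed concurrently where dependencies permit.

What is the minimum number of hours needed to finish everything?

23

Nothing blocks primary fermentation, so it runs from hour 0 to hour 6.
Pitching waits on its own release at hour 3, so it starts at hour 3 and finishes at 3 + 5 = hour 8.
Chilling has no prerequisites, so it starts at hour 0 and finishes at hour 2.
Milling cannot begin until its own release at hour 1. It runs from hour 1 to 1 + 3 = hour 4.
Conditioning needs all of milling (finishes hour 4); pitching (finishes hour 8). That puts its earliest start at hour 8; it finishes at 8 + 7 = hour 15.
After conditioning (finishes hour 15), packaging can start at hour 15 and finishes at hour 23.
All tasks are finished once the last one completes. Finish times: Milling at 4, Chilling at 2, Pitching at 8, Primary fermentation at 6, Conditioning at 15, Packaging at 23. The latest is hour 23.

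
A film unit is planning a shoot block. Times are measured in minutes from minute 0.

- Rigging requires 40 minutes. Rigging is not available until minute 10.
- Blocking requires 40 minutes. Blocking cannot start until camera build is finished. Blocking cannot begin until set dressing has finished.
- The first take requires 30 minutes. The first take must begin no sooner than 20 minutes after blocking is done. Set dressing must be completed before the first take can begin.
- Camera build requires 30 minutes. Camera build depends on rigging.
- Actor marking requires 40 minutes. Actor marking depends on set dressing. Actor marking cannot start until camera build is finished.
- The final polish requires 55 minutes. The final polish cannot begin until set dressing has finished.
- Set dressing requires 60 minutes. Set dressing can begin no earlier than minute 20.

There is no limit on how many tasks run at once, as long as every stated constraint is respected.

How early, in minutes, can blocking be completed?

120

Set dressing waits on its own release at minute 20, so it starts at minute 20 and finishes at 20 + 60 = minute 80.
Rigging cannot begin until its own release at minute 10. It runs from minute 10 to 10 + 40 = minute 50.
Camera build waits on rigging (finishes minute 50), so it starts at minute 50 and finishes at 50 + 30 = minute 80.
For blocking: camera build (finishes minute 80); set dressing (finishes minute 80). Taking the maximum gives a start of minute 80, and it finishes at 80 + 40 = minute 120.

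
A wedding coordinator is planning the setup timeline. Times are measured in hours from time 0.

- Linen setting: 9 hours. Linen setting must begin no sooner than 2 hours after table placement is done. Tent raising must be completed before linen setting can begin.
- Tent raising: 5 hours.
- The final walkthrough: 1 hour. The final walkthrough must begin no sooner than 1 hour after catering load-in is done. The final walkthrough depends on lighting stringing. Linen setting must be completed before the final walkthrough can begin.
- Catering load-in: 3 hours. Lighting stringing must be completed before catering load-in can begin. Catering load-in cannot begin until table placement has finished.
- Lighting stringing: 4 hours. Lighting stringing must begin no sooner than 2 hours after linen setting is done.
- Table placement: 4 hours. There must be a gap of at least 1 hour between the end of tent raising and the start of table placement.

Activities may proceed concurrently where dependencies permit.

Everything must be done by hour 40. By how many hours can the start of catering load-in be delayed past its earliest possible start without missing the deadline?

8

Tent raising can start immediately at hour 0; it finishes at hour 5.
Table placement cannot begin until tent raising (finishes hour 5, plus 1-hour gap → hour 6). It runs from hour 6 to 6 + 4 = hour 10.
Linen setting has to wait for table placement (finishes hour 10, plus 2-hour gap → hour 12); tent raising (finishes hour 5). The latest of these is hour 12, so linen setting runs hour 12 to 12 + 9 = hour 21.
Lighting stringing cannot begin until linen setting (finishes hour 21, plus 2-hour gap → hour 23). It runs from hour 23 to 23 + 4 = hour 27.
For catering load-in: lighting stringing (finishes hour 27); table placement (finishes hour 10). Taking the maximum gives a start of hour 27, and it finishes at 27 + 3 = hour 30.

Working backward from the deadline:
The final walkthrough has no dependents, so it just needs to finish by hour 40. Starting by 40 − 1 = hour 39 achieves that.
Since the final walkthrough (must start by hour 39, minus 1-hour gap → hour 38) depends on it, catering load-in must finish by hour 38. Backing off its 3-hour duration gives a latest start of hour 35.
So catering load-in can start as early as hour 27 and as late as hour 35, giving 35 − 27 = 8 hours of slack.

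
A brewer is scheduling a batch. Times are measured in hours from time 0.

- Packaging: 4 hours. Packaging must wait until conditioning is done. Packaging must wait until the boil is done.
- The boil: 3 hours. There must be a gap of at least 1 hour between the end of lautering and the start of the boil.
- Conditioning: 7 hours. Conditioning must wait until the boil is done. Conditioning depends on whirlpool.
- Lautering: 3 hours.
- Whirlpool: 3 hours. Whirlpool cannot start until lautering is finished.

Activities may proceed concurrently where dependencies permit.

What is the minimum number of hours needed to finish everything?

Nothing blocks lautering, so it runs from hour 0 to hour 3.
After lautering (finishes hour 3), whirlpool can start at hour 3 and finishes at hour 6.
The boil waits on lautering (finishes hour 3, plus 1-hour gap → hour 4), so it starts at hour 4 and finishes at 4 + 3 = hour 7.
Conditioning has to wait for the boil (finishes hour 7); whirlpool (finishes hour 6). The latest of these is hour 7, so conditioning runs hour 7 to 7 + 7 = hour 14.
Packaging has to wait for conditioning (finishes hour 14); the boil (finishes hour 7). The latest of these is hour 14, so packaging runs hour 14 to 14 + 4 = hour 18.
All tasks are finished once the last one completes. Finish times: Lautering at 3, The boil at 7, Whirlpool at 6, Conditioning at 14, Packaging at 18. The latest is hour 18.

18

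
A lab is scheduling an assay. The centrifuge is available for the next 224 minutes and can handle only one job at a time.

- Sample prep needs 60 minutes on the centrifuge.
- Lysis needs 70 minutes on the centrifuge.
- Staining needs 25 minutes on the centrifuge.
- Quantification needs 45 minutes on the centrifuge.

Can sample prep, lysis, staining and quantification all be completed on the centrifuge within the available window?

Running back to back, the jobs need 60 + 70 + 25 + 45 = 200 minutes on the centrifuge.
Since 200 ≤ 224, they fit within the window.

Yes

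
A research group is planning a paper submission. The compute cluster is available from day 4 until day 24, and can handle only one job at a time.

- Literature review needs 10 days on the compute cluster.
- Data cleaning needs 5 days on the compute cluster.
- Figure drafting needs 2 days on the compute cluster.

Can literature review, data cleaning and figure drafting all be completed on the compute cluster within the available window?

The compute cluster window is 24 − 4 = 20 days.
Running back to back, the jobs need 10 + 5 + 2 = 17 days on the compute cluster.
Since 17 ≤ 20, they fit within the window.

Yes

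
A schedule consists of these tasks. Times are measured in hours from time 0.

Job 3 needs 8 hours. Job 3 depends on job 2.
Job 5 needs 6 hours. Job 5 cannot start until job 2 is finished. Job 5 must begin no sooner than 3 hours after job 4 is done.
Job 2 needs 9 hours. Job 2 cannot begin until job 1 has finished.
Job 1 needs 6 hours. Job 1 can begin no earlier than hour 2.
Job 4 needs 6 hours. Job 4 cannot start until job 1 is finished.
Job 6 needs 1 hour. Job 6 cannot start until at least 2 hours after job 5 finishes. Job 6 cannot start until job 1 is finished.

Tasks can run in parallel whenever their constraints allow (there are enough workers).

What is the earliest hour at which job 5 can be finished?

After its own release at hour 2, job 1 can start at hour 2 and finishes at hour 8.
After job 1 (finishes hour 8), job 4 can start at hour 8 and finishes at hour 14.
Job 2 waits on job 1 (finishes hour 8), so it starts at hour 8 and finishes at 8 + 9 = hour 17.
Job 5 cannot start until job 2 (finishes hour 17); job 4 (finishes hour 14, plus 3-hour gap → hour 17). The controlling bound is hour 17, so job 5 finishes at 17 + 6 = hour 23.

23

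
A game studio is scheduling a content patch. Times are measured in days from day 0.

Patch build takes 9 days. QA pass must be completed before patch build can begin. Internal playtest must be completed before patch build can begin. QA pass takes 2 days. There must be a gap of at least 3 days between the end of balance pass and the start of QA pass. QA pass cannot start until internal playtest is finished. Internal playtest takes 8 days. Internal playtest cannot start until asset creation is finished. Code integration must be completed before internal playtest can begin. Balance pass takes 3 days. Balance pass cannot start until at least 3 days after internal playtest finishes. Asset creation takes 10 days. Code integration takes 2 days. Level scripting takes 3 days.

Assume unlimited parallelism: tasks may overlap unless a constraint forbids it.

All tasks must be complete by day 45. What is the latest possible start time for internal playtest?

Patch build has no dependents, so it just needs to finish by day 45. Starting by 45 − 9 = day 36 achieves that.
QA pass has to be done before patch build (must start by day 36). That means finishing by day 36, i.e. starting by 36 − 2 = day 34.
Balance pass has to be done before QA pass (must start by day 34, minus 3-day gap → day 31). That means finishing by day 31, i.e. starting by 31 − 3 = day 28.
Internal playtest feeds balance pass (must start by day 28, minus 3-day gap → day 25); QA pass (must start by day 34); patch build (must start by day 36). Taking the minimum, internal playtest must finish by day 25 and start by 25 − 8 = day 17.

17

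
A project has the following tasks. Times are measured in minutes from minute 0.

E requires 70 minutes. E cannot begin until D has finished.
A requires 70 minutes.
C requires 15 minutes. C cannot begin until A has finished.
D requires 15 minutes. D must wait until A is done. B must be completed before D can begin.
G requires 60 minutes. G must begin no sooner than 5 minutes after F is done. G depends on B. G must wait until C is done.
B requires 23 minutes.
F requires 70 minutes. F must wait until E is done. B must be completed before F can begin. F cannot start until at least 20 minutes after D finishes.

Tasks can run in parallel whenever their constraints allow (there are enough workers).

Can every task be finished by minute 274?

No

B has no prerequisites, so it starts at minute 0 and finishes at minute 23.
A can start immediately at minute 0; it finishes at minute 70.
D needs all of A (finishes minute 70); B (finishes minute 23). That puts its earliest start at minute 70; it finishes at 70 + 15 = minute 85.
E waits on D (finishes minute 85), so it starts at minute 85 and finishes at 85 + 70 = minute 155.
F needs all of E (finishes minute 155); B (finishes minute 23); D (finishes minute 85, plus 20-minute gap → minute 105). That puts its earliest start at minute 155; it finishes at 155 + 70 = minute 225.
C cannot begin until A (finishes minute 70). It runs from minute 70 to 70 + 15 = minute 85.
For G: F (finishes minute 225, plus 5-minute gap → minute 230); B (finishes minute 23); C (finishes minute 85). Taking the maximum gives a start of minute 230, and it finishes at 230 + 60 = minute 290.
The earliest everything can be done is minute 290, which is after the deadline of 274, so it is not possible.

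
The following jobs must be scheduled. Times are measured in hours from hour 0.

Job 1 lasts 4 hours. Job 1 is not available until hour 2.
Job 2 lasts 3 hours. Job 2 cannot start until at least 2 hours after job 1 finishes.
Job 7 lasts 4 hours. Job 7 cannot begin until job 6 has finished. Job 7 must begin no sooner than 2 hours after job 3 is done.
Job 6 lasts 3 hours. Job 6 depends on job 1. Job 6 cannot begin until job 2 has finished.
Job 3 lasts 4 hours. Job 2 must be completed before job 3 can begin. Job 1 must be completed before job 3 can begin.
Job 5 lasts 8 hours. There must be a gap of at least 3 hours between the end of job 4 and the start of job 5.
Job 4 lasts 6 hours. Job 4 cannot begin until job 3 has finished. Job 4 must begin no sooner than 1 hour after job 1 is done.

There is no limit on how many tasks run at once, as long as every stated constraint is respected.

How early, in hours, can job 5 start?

24

After its own release at hour 2, job 1 can start at hour 2 and finishes at hour 6.
Job 2 cannot begin until job 1 (finishes hour 6, plus 2-hour gap → hour 8). It runs from hour 8 to 8 + 3 = hour 11.
For job 3: job 2 (finishes hour 11); job 1 (finishes hour 6). Taking the maximum gives a start of hour 11, and it finishes at 11 + 4 = hour 15.
Job 4 needs all of job 3 (finishes hour 15); job 1 (finishes hour 6, plus 1-hour gap → hour 7). That puts its earliest start at hour 15; it finishes at 15 + 6 = hour 21.
Job 5 waits on job 4 (finishes hour 21, plus 3-hour gap → hour 24), so the earliest it can start is hour 24.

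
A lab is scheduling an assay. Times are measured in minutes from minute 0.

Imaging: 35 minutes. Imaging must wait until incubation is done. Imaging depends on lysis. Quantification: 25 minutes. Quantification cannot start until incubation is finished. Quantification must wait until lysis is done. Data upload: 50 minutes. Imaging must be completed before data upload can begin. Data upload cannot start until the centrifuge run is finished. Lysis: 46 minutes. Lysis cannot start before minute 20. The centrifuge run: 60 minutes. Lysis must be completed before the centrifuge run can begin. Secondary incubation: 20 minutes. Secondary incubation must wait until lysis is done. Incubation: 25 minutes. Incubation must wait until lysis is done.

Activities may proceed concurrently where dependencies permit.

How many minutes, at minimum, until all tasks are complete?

Lysis waits on its own release at minute 20, so it starts at minute 20 and finishes at 20 + 46 = minute 66.
Secondary incubation cannot begin until lysis (finishes minute 66). It runs from minute 66 to 66 + 20 = minute 86.
The centrifuge run cannot begin until lysis (finishes minute 66). It runs from minute 66 to 66 + 60 = minute 126.
After lysis (finishes minute 66), incubation can start at minute 66 and finishes at minute 91.
For quantification: incubation (finishes minute 91); lysis (finishes minute 66). Taking the maximum gives a start of minute 91, and it finishes at 91 + 25 = minute 116.
Imaging needs all of incubation (finishes minute 91); lysis (finishes minute 66). That puts its earliest start at minute 91; it finishes at 91 + 35 = minute 126.
Data upload cannot start until imaging (finishes minute 126); the centrifuge run (finishes minute 126). The controlling bound is minute 126, so data upload finishes at 126 + 50 = minute 176.
All tasks are finished once the last one completes. Finish times: Lysis at 66, Incubation at 91, The centrifuge run at 126, Secondary incubation at 86, Imaging at 126, Quantification at 116, Data upload at 176. The latest is minute 176.

176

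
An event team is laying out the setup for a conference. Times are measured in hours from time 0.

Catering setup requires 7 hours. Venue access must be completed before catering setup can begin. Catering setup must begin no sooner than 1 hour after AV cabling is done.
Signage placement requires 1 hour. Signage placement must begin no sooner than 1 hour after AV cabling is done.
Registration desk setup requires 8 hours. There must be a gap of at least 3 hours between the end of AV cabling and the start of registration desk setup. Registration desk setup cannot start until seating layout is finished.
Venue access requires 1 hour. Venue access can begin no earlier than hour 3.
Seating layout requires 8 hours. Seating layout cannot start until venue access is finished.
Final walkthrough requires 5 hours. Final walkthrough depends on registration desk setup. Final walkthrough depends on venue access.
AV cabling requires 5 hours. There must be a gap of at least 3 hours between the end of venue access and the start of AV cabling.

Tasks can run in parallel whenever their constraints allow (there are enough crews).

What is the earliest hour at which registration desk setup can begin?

After its own release at hour 3, venue access can start at hour 3 and finishes at hour 4.
After venue access (finishes hour 4), seating layout can start at hour 4 and finishes at hour 12.
AV cabling cannot begin until venue access (finishes hour 4, plus 3-hour gap → hour 7). It runs from hour 7 to 7 + 5 = hour 12.
Registration desk setup waits on AV cabling (finishes hour 12, plus 3-hour gap → hour 15); seating layout (finishes hour 12). The latest of these is hour 15, which is the earliest registration desk setup can start.

15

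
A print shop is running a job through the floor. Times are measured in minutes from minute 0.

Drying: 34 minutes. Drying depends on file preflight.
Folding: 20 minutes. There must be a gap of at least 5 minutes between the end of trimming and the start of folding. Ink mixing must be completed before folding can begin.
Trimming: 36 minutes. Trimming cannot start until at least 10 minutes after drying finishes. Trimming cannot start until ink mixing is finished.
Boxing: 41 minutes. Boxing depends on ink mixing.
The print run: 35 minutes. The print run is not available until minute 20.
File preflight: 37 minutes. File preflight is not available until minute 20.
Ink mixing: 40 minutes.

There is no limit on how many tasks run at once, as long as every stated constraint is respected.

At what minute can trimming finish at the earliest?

137

Nothing blocks ink mixing, so it runs from minute 0 to minute 40.
File preflight cannot begin until its own release at minute 20. It runs from minute 20 to 20 + 37 = minute 57.
Drying cannot begin until file preflight (finishes minute 57). It runs from minute 57 to 57 + 34 = minute 91.
Trimming has to wait for drying (finishes minute 91, plus 10-minute gap → minute 101); ink mixing (finishes minute 40). The latest of these is minute 101, so trimming runs minute 101 to 101 + 36 = minute 137.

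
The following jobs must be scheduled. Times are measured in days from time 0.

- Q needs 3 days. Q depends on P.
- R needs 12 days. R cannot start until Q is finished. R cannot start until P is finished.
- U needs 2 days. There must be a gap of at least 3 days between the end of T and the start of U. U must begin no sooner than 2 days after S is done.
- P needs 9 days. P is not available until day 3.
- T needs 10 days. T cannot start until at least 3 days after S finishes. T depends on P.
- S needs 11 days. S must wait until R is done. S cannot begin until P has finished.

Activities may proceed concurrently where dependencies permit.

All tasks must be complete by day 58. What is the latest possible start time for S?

29

U has no dependents, so it just needs to finish by day 58. Starting by 58 − 2 = day 56 achieves that.
T feeds into U (must start by day 56, minus 3-day gap → day 53); so T must finish by day 53 and therefore start by day 43.
S has several dependents: T (must start by day 43, minus 3-day gap → day 40); U (must start by day 56, minus 2-day gap → day 54). The earliest of those limits is day 40, so S must start by 40 − 11 = day 29.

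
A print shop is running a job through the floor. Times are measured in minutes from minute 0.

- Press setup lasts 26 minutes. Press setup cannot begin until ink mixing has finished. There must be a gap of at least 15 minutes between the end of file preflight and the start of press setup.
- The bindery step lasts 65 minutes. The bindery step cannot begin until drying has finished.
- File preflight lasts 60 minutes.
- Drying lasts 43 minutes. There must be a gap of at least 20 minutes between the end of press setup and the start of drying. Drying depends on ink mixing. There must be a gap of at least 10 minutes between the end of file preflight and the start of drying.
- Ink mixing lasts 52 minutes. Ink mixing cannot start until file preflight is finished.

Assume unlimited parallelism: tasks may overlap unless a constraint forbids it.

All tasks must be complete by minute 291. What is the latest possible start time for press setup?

137

The bindery step has no dependents, so it just needs to finish by minute 291. Starting by 291 − 65 = minute 226 achieves that.
Drying has to be done before the bindery step (must start by minute 226). That means finishing by minute 226, i.e. starting by 226 − 43 = minute 183.
Press setup feeds into drying (must start by minute 183, minus 20-minute gap → minute 163); so press setup must finish by minute 163 and therefore start by minute 137.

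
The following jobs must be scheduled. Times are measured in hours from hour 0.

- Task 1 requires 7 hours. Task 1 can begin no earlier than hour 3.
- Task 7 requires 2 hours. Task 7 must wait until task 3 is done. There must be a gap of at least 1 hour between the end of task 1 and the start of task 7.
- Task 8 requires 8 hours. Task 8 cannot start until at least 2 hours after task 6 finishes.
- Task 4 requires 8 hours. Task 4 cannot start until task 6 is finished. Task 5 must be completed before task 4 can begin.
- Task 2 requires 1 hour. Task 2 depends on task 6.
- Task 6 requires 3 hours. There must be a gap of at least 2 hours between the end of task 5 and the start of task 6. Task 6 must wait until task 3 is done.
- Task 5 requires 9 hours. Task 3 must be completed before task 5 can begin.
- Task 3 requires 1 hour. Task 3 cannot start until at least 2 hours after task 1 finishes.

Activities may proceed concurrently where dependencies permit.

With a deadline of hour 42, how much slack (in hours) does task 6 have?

Task 1 waits on its own release at hour 3, so it starts at hour 3 and finishes at 3 + 7 = hour 10.
After task 1 (finishes hour 10, plus 2-hour gap → hour 12), task 3 can start at hour 12 and finishes at hour 13.
Task 5 cannot begin until task 3 (finishes hour 13). It runs from hour 13 to 13 + 9 = hour 22.
Task 6 needs all of task 5 (finishes hour 22, plus 2-hour gap → hour 24); task 3 (finishes hour 13). That puts its earliest start at hour 24; it finishes at 24 + 3 = hour 27.

Working backward from the deadline:
To finish by hour 42, task 2 (duration 1) must start no later than hour 41.
Task 4 must finish by hour 42; it takes 8 hours, so it must start by 42 − 8 = hour 34.
Task 8 has no dependents, so it just needs to finish by hour 42. Starting by 42 − 8 = hour 34 achieves that.
Task 6 must finish in time for task 2 (must start by hour 41); task 4 (must start by hour 34); task 8 (must start by hour 34, minus 2-hour gap → hour 32). The tightest is hour 32, so task 6 must start by 32 − 3 = hour 29.
So task 6 can start as early as hour 24 and as late as hour 29, giving 29 − 24 = 5 hours of slack.

5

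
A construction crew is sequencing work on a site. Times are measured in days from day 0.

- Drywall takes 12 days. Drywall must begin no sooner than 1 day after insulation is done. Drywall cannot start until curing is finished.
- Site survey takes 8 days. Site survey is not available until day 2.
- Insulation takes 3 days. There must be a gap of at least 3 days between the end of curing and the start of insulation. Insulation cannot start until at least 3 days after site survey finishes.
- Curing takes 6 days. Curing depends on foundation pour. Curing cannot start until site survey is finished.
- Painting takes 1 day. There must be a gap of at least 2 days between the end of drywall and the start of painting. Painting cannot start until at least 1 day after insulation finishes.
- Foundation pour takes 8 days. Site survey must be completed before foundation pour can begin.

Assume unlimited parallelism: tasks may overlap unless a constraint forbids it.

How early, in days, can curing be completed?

Site survey cannot begin until its own release at day 2. It runs from day 2 to 2 + 8 = day 10.
After site survey (finishes day 10), foundation pour can start at day 10 and finishes at day 18.
Curing has to wait for foundation pour (finishes day 18); site survey (finishes day 10). The latest of these is day 18, so curing runs day 18 to 18 + 6 = day 24.

24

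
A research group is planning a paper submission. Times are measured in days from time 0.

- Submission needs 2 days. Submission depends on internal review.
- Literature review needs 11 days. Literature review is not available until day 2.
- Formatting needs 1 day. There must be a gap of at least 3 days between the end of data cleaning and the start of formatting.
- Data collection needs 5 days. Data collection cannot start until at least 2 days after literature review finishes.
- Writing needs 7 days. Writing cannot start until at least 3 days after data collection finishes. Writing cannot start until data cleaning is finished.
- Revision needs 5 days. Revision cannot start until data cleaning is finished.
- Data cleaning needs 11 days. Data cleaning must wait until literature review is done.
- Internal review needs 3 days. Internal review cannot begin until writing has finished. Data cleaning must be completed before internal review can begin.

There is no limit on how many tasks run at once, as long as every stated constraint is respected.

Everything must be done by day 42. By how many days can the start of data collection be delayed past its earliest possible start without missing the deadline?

After its own release at day 2, literature review can start at day 2 and finishes at day 13.
After literature review (finishes day 13, plus 2-day gap → day 15), data collection can start at day 15 and finishes at day 20.

Working backward from the deadline:
Submission must finish by day 42; it takes 2 days, so it must start by 42 − 2 = day 40.
Since submission (must start by day 40) depends on it, internal review must finish by day 40. Backing off its 3-day duration gives a latest start of day 37.
Writing has to be done before internal review (must start by day 37). That means finishing by day 37, i.e. starting by 37 − 7 = day 30.
Since writing (must start by day 30, minus 3-day gap → day 27) depends on it, data collection must finish by day 27. Backing off its 5-day duration gives a latest start of day 22.
So data collection can start as early as day 15 and as late as day 22, giving 22 − 15 = 7 days of slack.

7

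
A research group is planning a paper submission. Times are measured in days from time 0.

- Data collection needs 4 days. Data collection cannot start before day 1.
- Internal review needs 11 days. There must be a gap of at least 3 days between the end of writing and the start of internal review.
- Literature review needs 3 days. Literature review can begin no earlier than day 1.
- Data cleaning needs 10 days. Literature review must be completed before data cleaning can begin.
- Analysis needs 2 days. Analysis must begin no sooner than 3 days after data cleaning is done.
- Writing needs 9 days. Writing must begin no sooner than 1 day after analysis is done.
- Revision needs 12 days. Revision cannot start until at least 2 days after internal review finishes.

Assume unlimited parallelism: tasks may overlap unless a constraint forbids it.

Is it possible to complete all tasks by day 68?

Data collection cannot begin until its own release at day 1. It runs from day 1 to 1 + 4 = day 5.
Literature review cannot begin until its own release at day 1. It runs from day 1 to 1 + 3 = day 4.
Data cleaning cannot begin until literature review (finishes day 4). It runs from day 4 to 4 + 10 = day 14.
Analysis cannot begin until data cleaning (finishes day 14, plus 3-day gap → day 17). It runs from day 17 to 17 + 2 = day 19.
After analysis (finishes day 19, plus 1-day gap → day 20), writing can start at day 20 and finishes at day 29.
After writing (finishes day 29, plus 3-day gap → day 32), internal review can start at day 32 and finishes at day 43.
After internal review (finishes day 43, plus 2-day gap → day 45), revision can start at day 45 and finishes at day 57.
Every task is finished by day 57, which is no later than the deadline of 68, so the schedule is feasible.

Yes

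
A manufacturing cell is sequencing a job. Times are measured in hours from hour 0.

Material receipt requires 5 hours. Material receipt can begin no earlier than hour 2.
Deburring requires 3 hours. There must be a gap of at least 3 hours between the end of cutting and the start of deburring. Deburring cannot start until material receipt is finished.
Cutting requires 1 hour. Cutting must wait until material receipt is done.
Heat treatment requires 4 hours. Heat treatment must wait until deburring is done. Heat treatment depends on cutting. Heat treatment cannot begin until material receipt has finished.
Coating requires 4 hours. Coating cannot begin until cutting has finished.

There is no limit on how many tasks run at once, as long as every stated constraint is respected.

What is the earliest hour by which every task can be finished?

Material receipt waits on its own release at hour 2, so it starts at hour 2 and finishes at 2 + 5 = hour 7.
After material receipt (finishes hour 7), cutting can start at hour 7 and finishes at hour 8.
Coating waits on cutting (finishes hour 8), so it starts at hour 8 and finishes at 8 + 4 = hour 12.
Deburring cannot start until cutting (finishes hour 8, plus 3-hour gap → hour 11); material receipt (finishes hour 7). The controlling bound is hour 11, so deburring finishes at 11 + 3 = hour 14.
Heat treatment has to wait for deburring (finishes hour 14); cutting (finishes hour 8); material receipt (finishes hour 7). The latest of these is hour 14, so heat treatment runs hour 14 to 14 + 4 = hour 18.
All tasks are finished once the last one completes. Finish times: Material receipt at 7, Cutting at 8, Deburring at 14, Heat treatment at 18, Coating at 12. The latest is hour 18.

18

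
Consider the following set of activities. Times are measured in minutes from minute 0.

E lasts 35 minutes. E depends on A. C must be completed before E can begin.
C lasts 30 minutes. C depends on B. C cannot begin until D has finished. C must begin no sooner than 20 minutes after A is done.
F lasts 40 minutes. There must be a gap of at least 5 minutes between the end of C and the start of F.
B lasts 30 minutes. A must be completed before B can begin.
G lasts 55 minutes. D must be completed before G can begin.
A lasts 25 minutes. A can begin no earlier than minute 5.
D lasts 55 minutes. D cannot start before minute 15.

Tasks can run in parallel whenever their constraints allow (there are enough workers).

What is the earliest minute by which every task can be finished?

145

D cannot begin until its own release at minute 15. It runs from minute 15 to 15 + 55 = minute 70.
After D (finishes minute 70), G can start at minute 70 and finishes at minute 125.
A waits on its own release at minute 5, so it starts at minute 5 and finishes at 5 + 25 = minute 30.
B cannot begin until A (finishes minute 30). It runs from minute 30 to 30 + 30 = minute 60.
C has to wait for B (finishes minute 60); D (finishes minute 70); A (finishes minute 30, plus 20-minute gap → minute 50). The latest of these is minute 70, so C runs minute 70 to 70 + 30 = minute 100.
After C (finishes minute 100, plus 5-minute gap → minute 105), F can start at minute 105 and finishes at minute 145.
E cannot start until A (finishes minute 30); C (finishes minute 100). The controlling bound is minute 100, so E finishes at 100 + 35 = minute 135.
All tasks are finished once the last one completes. Finish times: A at 30, B at 60, C at 100, D at 70, E at 135, F at 145, G at 125. The latest is minute 145.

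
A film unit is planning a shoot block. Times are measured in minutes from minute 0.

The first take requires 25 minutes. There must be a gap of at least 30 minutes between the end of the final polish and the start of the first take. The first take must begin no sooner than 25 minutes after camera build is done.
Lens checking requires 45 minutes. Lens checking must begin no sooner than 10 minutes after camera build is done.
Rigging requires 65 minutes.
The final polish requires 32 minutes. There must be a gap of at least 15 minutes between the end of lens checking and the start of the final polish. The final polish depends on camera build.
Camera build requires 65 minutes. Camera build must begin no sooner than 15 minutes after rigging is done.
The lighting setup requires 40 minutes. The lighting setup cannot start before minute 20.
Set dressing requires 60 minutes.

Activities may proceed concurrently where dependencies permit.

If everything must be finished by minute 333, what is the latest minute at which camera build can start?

The first take must finish by minute 333; it takes 25 minutes, so it must start by 333 − 25 = minute 308.
Since the first take (must start by minute 308, minus 30-minute gap → minute 278) depends on it, the final polish must finish by minute 278. Backing off its 32-minute duration gives a latest start of minute 246.
Lens checking feeds into the final polish (must start by minute 246, minus 15-minute gap → minute 231); so lens checking must finish by minute 231 and therefore start by minute 186.
For camera build: lens checking (must start by minute 186, minus 10-minute gap → minute 176); the final polish (must start by minute 246); the first take (must start by minute 308, minus 25-minute gap → minute 283). The most restrictive is minute 176; with a 65-minute duration, camera build must start by minute 111.

111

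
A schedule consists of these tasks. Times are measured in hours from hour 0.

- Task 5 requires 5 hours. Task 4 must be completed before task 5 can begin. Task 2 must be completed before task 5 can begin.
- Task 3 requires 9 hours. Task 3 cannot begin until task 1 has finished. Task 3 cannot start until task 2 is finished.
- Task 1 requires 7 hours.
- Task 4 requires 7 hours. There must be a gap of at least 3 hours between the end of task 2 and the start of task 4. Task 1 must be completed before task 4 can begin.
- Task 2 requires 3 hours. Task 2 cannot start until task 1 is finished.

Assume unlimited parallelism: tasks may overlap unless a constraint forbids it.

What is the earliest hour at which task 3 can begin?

10

Nothing blocks task 1, so it runs from hour 0 to hour 7.
After task 1 (finishes hour 7), task 2 can start at hour 7 and finishes at hour 10.
Task 3 waits on task 1 (finishes hour 7); task 2 (finishes hour 10). The latest of these is hour 10, which is the earliest task 3 can start.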